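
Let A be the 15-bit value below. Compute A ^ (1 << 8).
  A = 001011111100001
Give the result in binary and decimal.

Mask = 1 << 8 = 000000100000000
Bit 8 of A is 1; XOR with the mask flips it to 0.
  001011111100001
^ 000000100000000
-----------------
  001011011100001

Answer: 001011011100001 (5857)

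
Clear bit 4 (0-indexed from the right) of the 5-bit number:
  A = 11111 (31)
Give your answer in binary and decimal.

Mask = ~(1 << 4) = 01111
Bit 4 of A is 1, so AND-ing with the mask clears it to 0.
  11111
& 01111
-------
  01111

Answer: 01111 (15)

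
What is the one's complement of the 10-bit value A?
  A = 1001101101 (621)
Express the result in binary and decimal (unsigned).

Flip each bit (0->1, 1->0):
  1001101101
  0110010010

Answer: 0110010010 (402)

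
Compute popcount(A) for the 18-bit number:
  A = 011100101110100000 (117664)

011100101110100000
1-bits at positions (from bit 0 = LSB): 5, 7, 8, 9, 11, 14, 15, 16
Count = 8

Answer: 8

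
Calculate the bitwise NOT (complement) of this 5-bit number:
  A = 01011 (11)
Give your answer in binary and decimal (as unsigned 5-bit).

Flip each bit (0->1, 1->0):
  01011
  10100

Answer: 10100 (20)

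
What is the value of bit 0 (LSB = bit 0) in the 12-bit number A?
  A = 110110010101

Bit 0 is the 1st from the right.
  110110010101
             ^
That bit is 1.

Answer: 1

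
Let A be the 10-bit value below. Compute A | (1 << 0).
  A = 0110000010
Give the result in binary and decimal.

Mask = 1 << 0 = 0000000001
Bit 0 of A is 0, so OR-ing with the mask flips it to 1.
  0110000010
| 0000000001
------------
  0110000011

Answer: 0110000011 (387)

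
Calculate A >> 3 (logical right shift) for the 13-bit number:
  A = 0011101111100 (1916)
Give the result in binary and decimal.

Logical shift right by 3: drop the bottom 3 bit(s), prepend 3 zero(s) on the left.
  0011101111100  ->  keep [0011101111], discard [100], prepend 000
= 0000011101111

Answer: 0000011101111 (239)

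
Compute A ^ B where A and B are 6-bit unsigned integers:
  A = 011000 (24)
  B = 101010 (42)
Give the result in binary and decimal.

Apply ^ to each column (1 where bits differ):
  011000
^ 101010
--------
  110010

Answer: 110010 (50)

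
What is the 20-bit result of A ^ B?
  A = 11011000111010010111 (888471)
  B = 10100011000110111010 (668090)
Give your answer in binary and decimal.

Apply ^ to each column (1 where bits differ):
  11011000111010010111
^ 10100011000110111010
----------------------
  01111011111100101101

Answer: 01111011111100101101 (507693)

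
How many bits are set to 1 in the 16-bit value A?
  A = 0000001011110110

0000001011110110
1-bits at positions (from bit 0 = LSB): 1, 2, 4, 5, 6, 7, 9
Count = 7

Answer: 7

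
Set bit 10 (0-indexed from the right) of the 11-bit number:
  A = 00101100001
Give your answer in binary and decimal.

Mask = 1 << 10 = 10000000000
Bit 10 of A is 0, so OR-ing with the mask flips it to 1.
  00101100001
| 10000000000
-------------
  10101100001

Answer: 10101100001 (1377)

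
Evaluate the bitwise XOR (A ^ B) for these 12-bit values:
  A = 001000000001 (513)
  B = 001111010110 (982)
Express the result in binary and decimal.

Apply ^ to each column (1 where bits differ):
  001000000001
^ 001111010110
--------------
  000111010111

Answer: 000111010111 (471)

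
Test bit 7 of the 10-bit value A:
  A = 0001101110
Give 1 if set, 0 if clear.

Bit 7 is the 8th from the right.
  0001101110
    ^
That bit is 0.

Answer: 0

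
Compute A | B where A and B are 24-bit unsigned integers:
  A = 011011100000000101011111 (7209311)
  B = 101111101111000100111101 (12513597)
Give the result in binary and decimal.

Apply | to each column (1 where either bit is 1):
  011011100000000101011111
| 101111101111000100111101
--------------------------
  111111101111000101111111

Answer: 111111101111000101111111 (16707967)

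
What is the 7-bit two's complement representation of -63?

1. Binary of +63:  0111111
2. Invert bits:     1000000
3. Add 1:           1000001

Answer: 1000001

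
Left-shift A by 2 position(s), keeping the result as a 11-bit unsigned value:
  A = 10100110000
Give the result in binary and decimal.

Shift left by 2: drop the top 2 bit(s), append 2 zero(s) on the right.
  10100110000  ->  discard [10], keep [100110000], append 00
= 10011000000

Answer: 10011000000 (1216)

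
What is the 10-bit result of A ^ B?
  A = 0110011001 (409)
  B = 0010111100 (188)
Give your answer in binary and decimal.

Apply ^ to each column (1 where bits differ):
  0110011001
^ 0010111100
------------
  0100100101

Answer: 0100100101 (293)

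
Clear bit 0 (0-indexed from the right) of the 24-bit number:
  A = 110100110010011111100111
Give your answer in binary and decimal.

Mask = ~(1 << 0) = 111111111111111111111110
Bit 0 of A is 1, so AND-ing with the mask clears it to 0.
  110100110010011111100111
& 111111111111111111111110
--------------------------
  110100110010011111100110

Answer: 110100110010011111100110 (13838310)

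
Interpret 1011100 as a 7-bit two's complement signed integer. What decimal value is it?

MSB is 1, so the value is negative. Find the magnitude:
1. Invert bits:  0100011
2. Add 1:        0100100  = 36
3. Apply sign:   -36

Answer: -36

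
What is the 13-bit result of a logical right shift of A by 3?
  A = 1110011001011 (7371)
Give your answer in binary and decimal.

Logical shift right by 3: drop the bottom 3 bit(s), prepend 3 zero(s) on the left.
  1110011001011  ->  keep [1110011001], discard [011], prepend 000
= 0001110011001

Answer: 0001110011001 (921)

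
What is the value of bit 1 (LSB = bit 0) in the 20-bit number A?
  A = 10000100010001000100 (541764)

Bit 1 is the 2nd from the right.
  10000100010001000100
                    ^
That bit is 0.

Answer: 0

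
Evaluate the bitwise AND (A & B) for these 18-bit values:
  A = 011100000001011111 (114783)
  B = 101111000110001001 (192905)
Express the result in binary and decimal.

Apply & to each column (1 only where both bits are 1):
  011100000001011111
& 101111000110001001
--------------------
  001100000000001001

Answer: 001100000000001001 (49161)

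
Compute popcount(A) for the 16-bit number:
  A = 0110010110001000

0110010110001000
1-bits at positions (from bit 0 = LSB): 3, 7, 8, 10, 13, 14
Count = 6

Answer: 6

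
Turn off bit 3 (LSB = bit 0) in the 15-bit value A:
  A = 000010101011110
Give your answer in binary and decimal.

Mask = ~(1 << 3) = 111111111110111
Bit 3 of A is 1, so AND-ing with the mask clears it to 0.
  000010101011110
& 111111111110111
-----------------
  000010101010110

Answer: 000010101010110 (1366)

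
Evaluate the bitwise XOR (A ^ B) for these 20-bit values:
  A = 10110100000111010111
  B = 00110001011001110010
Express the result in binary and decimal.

Apply ^ to each column (1 where bits differ):
  10110100000111010111
^ 00110001011001110010
----------------------
  10000101011110100101

Answer: 10000101011110100101 (546725)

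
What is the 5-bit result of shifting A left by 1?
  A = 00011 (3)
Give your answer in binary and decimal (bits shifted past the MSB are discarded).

Shift left by 1: drop the top 1 bit(s), append 1 zero(s) on the right.
  00011  ->  discard [0], keep [0011], append 0
= 00110

Answer: 00110 (6)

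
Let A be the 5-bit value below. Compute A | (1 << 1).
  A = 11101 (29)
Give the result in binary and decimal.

Mask = 1 << 1 = 00010
Bit 1 of A is 0, so OR-ing with the mask flips it to 1.
  11101
| 00010
-------
  11111

Answer: 11111 (31)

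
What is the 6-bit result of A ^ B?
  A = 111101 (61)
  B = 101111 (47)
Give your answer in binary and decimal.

Apply ^ to each column (1 where bits differ):
  111101
^ 101111
--------
  010010

Answer: 010010 (18)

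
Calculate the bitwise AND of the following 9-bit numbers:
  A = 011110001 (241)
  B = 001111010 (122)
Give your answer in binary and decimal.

Apply & to each column (1 only where both bits are 1):
  011110001
& 001111010
-----------
  001110000

Answer: 001110000 (112)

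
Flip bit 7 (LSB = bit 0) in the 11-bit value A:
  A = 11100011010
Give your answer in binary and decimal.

Mask = 1 << 7 = 00010000000
Bit 7 of A is 0; XOR with the mask flips it to 1.
  11100011010
^ 00010000000
-------------
  11110011010

Answer: 11110011010 (1946)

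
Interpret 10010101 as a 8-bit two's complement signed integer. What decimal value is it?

MSB is 1, so the value is negative. Find the magnitude:
1. Invert bits:  01101010
2. Add 1:        01101011  = 107
3. Apply sign:   -107

Answer: -107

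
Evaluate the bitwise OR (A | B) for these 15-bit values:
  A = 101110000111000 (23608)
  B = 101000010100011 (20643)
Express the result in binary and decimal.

Apply | to each column (1 where either bit is 1):
  101110000111000
| 101000010100011
-----------------
  101110010111011

Answer: 101110010111011 (23739)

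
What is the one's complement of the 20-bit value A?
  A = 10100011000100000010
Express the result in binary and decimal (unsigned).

Flip each bit (0->1, 1->0):
  10100011000100000010
  01011100111011111101

Answer: 01011100111011111101 (380669)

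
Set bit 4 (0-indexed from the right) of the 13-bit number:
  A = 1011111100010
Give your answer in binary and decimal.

Mask = 1 << 4 = 0000000010000
Bit 4 of A is 0, so OR-ing with the mask flips it to 1.
  1011111100010
| 0000000010000
---------------
  1011111110010

Answer: 1011111110010 (6130)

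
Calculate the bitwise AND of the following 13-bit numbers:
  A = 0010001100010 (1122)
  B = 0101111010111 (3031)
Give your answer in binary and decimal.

Apply & to each column (1 only where both bits are 1):
  0010001100010
& 0101111010111
---------------
  0000001000010

Answer: 0000001000010 (66)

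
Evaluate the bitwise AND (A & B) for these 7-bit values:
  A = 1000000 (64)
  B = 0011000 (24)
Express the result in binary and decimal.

Apply & to each column (1 only where both bits are 1):
  1000000
& 0011000
---------
  0000000

Answer: 0000000 (0)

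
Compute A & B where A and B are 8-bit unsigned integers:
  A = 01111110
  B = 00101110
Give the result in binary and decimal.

Apply & to each column (1 only where both bits are 1):
  01111110
& 00101110
----------
  00101110

Answer: 00101110 (46)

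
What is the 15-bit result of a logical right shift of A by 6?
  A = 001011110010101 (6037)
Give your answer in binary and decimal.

Logical shift right by 6: drop the bottom 6 bit(s), prepend 6 zero(s) on the left.
  001011110010101  ->  keep [001011110], discard [010101], prepend 000000
= 000000001011110

Answer: 000000001011110 (94)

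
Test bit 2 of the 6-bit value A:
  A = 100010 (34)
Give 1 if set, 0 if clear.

Bit 2 is the 3rd from the right.
  100010
     ^
That bit is 0.

Answer: 0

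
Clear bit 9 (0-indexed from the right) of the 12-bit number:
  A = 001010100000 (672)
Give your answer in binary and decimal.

Mask = ~(1 << 9) = 110111111111
Bit 9 of A is 1, so AND-ing with the mask clears it to 0.
  001010100000
& 110111111111
--------------
  000010100000

Answer: 000010100000 (160)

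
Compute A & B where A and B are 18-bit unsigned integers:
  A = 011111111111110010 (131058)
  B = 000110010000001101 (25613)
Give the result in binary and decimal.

Apply & to each column (1 only where both bits are 1):
  011111111111110010
& 000110010000001101
--------------------
  000110010000000000

Answer: 000110010000000000 (25600)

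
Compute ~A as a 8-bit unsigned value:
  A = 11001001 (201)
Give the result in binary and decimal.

Flip each bit (0->1, 1->0):
  11001001
  00110110

Answer: 00110110 (54)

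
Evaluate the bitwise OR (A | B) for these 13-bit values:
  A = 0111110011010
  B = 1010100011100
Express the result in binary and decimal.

Apply | to each column (1 where either bit is 1):
  0111110011010
| 1010100011100
---------------
  1111110011110

Answer: 1111110011110 (8094)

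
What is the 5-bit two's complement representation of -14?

1. Binary of +14:  01110
2. Invert bits:     10001
3. Add 1:           10010

Answer: 10010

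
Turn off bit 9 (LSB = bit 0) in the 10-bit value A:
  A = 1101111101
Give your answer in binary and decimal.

Mask = ~(1 << 9) = 0111111111
Bit 9 of A is 1, so AND-ing with the mask clears it to 0.
  1101111101
& 0111111111
------------
  0101111101

Answer: 0101111101 (381)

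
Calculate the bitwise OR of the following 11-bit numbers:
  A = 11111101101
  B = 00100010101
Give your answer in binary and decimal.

Apply | to each column (1 where either bit is 1):
  11111101101
| 00100010101
-------------
  11111111101

Answer: 11111111101 (2045)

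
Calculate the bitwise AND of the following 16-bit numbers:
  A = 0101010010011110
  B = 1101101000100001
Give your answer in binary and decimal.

Apply & to each column (1 only where both bits are 1):
  0101010010011110
& 1101101000100001
------------------
  0101000000000000

Answer: 0101000000000000 (20480)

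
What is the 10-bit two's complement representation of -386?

1. Binary of +386:  0110000010
2. Invert bits:     1001111101
3. Add 1:           1001111110

Answer: 1001111110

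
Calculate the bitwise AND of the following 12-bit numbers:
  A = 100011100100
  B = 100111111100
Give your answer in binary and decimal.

Apply & to each column (1 only where both bits are 1):
  100011100100
& 100111111100
--------------
  100011100100

Answer: 100011100100 (2276)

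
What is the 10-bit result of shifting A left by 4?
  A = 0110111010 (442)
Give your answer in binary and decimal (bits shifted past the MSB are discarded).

Shift left by 4: drop the top 4 bit(s), append 4 zero(s) on the right.
  0110111010  ->  discard [0110], keep [111010], append 0000
= 1110100000

Answer: 1110100000 (928)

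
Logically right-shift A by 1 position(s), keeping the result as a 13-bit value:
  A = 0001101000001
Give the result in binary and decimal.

Logical shift right by 1: drop the bottom 1 bit(s), prepend 1 zero(s) on the left.
  0001101000001  ->  keep [000110100000], discard [1], prepend 0
= 0000110100000

Answer: 0000110100000 (416)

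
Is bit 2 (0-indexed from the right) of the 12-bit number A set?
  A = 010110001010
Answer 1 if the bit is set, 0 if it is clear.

Bit 2 is the 3rd from the right.
  010110001010
           ^
That bit is 0.

Answer: 0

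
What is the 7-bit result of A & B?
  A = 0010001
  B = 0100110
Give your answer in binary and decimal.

Apply & to each column (1 only where both bits are 1):
  0010001
& 0100110
---------
  0000000

Answer: 0000000 (0)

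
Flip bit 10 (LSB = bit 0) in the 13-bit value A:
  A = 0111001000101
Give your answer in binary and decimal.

Mask = 1 << 10 = 0010000000000
Bit 10 of A is 1; XOR with the mask flips it to 0.
  0111001000101
^ 0010000000000
---------------
  0101001000101

Answer: 0101001000101 (2629)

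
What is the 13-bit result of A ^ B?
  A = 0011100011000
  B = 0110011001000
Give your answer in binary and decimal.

Apply ^ to each column (1 where bits differ):
  0011100011000
^ 0110011001000
---------------
  0101111010000

Answer: 0101111010000 (3024)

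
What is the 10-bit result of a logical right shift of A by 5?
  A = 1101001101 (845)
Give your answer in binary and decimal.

Logical shift right by 5: drop the bottom 5 bit(s), prepend 5 zero(s) on the left.
  1101001101  ->  keep [11010], discard [01101], prepend 00000
= 0000011010

Answer: 0000011010 (26)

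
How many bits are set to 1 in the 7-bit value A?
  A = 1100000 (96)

1100000
1-bits at positions (from bit 0 = LSB): 5, 6
Count = 2

Answer: 2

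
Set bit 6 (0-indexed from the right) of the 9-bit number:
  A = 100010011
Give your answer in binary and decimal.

Mask = 1 << 6 = 001000000
Bit 6 of A is 0, so OR-ing with the mask flips it to 1.
  100010011
| 001000000
-----------
  101010011

Answer: 101010011 (339)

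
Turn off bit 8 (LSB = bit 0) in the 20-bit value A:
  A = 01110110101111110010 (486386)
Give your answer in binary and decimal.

Mask = ~(1 << 8) = 11111111111011111111
Bit 8 of A is 1, so AND-ing with the mask clears it to 0.
  01110110101111110010
& 11111111111011111111
----------------------
  01110110101011110010

Answer: 01110110101011110010 (486130)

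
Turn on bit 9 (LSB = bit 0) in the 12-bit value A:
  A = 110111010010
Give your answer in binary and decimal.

Mask = 1 << 9 = 001000000000
Bit 9 of A is 0, so OR-ing with the mask flips it to 1.
  110111010010
| 001000000000
--------------
  111111010010

Answer: 111111010010 (4050)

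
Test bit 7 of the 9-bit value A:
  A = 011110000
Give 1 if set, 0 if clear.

Bit 7 is the 8th from the right.
  011110000
   ^
That bit is 1.

Answer: 1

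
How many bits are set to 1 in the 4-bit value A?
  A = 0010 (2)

0010
1-bits at positions (from bit 0 = LSB): 1
Count = 1

Answer: 1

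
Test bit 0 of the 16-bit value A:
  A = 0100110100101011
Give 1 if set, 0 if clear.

Bit 0 is the 1st from the right.
  0100110100101011
                 ^
That bit is 1.

Answer: 1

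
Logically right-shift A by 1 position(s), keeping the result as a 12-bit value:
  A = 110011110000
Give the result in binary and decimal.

Logical shift right by 1: drop the bottom 1 bit(s), prepend 1 zero(s) on the left.
  110011110000  ->  keep [11001111000], discard [0], prepend 0
= 011001111000

Answer: 011001111000 (1656)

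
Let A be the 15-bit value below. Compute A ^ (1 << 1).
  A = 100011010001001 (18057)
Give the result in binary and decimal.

Mask = 1 << 1 = 000000000000010
Bit 1 of A is 0; XOR with the mask flips it to 1.
  100011010001001
^ 000000000000010
-----------------
  100011010001011

Answer: 100011010001011 (18059)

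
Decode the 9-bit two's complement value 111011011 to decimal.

MSB is 1, so the value is negative. Find the magnitude:
1. Invert bits:  000100100
2. Add 1:        000100101  = 37
3. Apply sign:   -37

Answer: -37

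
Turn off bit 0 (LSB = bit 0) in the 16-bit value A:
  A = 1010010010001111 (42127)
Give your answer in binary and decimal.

Mask = ~(1 << 0) = 1111111111111110
Bit 0 of A is 1, so AND-ing with the mask clears it to 0.
  1010010010001111
& 1111111111111110
------------------
  1010010010001110

Answer: 1010010010001110 (42126)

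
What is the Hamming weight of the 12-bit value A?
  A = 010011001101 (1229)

010011001101
1-bits at positions (from bit 0 = LSB): 0, 2, 3, 6, 7, 10
Count = 6

Answer: 6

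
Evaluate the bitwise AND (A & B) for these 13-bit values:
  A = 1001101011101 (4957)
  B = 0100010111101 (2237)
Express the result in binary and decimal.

Apply & to each column (1 only where both bits are 1):
  1001101011101
& 0100010111101
---------------
  0000000011101

Answer: 0000000011101 (29)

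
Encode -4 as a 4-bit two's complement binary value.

1. Binary of +4:  0100
2. Invert bits:     1011
3. Add 1:           1100

Answer: 1100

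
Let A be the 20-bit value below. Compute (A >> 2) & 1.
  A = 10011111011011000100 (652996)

Bit 2 is the 3rd from the right.
  10011111011011000100
                   ^
That bit is 1.

Answer: 1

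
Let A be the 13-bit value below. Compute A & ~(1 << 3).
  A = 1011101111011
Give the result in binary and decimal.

Mask = ~(1 << 3) = 1111111110111
Bit 3 of A is 1, so AND-ing with the mask clears it to 0.
  1011101111011
& 1111111110111
---------------
  1011101110011

Answer: 1011101110011 (6003)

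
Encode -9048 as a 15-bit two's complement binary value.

1. Binary of +9048:  010001101011000
2. Invert bits:     101110010100111
3. Add 1:           101110010101000

Answer: 101110010101000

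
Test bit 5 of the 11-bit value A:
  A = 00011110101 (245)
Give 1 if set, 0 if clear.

Bit 5 is the 6th from the right.
  00011110101
       ^
That bit is 1.

Answer: 1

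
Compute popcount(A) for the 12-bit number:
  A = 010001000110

010001000110
1-bits at positions (from bit 0 = LSB): 1, 2, 6, 10
Count = 4

Answer: 4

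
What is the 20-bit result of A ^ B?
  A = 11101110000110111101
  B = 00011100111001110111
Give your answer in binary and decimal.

Apply ^ to each column (1 where bits differ):
  11101110000110111101
^ 00011100111001110111
----------------------
  11110010111111001010

Answer: 11110010111111001010 (995274)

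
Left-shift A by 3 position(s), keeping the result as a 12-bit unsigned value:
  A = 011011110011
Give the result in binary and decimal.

Shift left by 3: drop the top 3 bit(s), append 3 zero(s) on the right.
  011011110011  ->  discard [011], keep [011110011], append 000
= 011110011000

Answer: 011110011000 (1944)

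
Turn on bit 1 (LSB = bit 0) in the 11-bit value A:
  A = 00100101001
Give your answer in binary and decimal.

Mask = 1 << 1 = 00000000010
Bit 1 of A is 0, so OR-ing with the mask flips it to 1.
  00100101001
| 00000000010
-------------
  00100101011

Answer: 00100101011 (299)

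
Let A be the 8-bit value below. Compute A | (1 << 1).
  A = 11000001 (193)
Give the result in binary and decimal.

Mask = 1 << 1 = 00000010
Bit 1 of A is 0, so OR-ing with the mask flips it to 1.
  11000001
| 00000010
----------
  11000011

Answer: 11000011 (195)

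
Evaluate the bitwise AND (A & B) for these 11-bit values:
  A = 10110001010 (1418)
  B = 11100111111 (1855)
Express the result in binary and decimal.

Apply & to each column (1 only where both bits are 1):
  10110001010
& 11100111111
-------------
  10100001010

Answer: 10100001010 (1290)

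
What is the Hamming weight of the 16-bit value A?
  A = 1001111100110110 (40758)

1001111100110110
1-bits at positions (from bit 0 = LSB): 1, 2, 4, 5, 8, 9, 10, 11, 12, 15
Count = 10

Answer: 10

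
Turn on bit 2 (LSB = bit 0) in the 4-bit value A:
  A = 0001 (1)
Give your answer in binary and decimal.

Mask = 1 << 2 = 0100
Bit 2 of A is 0, so OR-ing with the mask flips it to 1.
  0001
| 0100
------
  0101

Answer: 0101 (5)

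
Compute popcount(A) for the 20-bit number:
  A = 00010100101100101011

00010100101100101011
1-bits at positions (from bit 0 = LSB): 0, 1, 3, 5, 8, 9, 11, 14, 16
Count = 9

Answer: 9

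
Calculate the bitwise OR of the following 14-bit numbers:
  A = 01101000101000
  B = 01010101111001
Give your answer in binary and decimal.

Apply | to each column (1 where either bit is 1):
  01101000101000
| 01010101111001
----------------
  01111101111001

Answer: 01111101111001 (8057)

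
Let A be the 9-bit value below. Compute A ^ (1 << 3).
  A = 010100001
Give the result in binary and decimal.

Mask = 1 << 3 = 000001000
Bit 3 of A is 0; XOR with the mask flips it to 1.
  010100001
^ 000001000
-----------
  010101001

Answer: 010101001 (169)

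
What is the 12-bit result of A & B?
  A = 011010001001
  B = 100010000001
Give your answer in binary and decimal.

Apply & to each column (1 only where both bits are 1):
  011010001001
& 100010000001
--------------
  000010000001

Answer: 000010000001 (129)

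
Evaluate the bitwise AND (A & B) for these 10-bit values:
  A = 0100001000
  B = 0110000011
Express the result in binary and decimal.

Apply & to each column (1 only where both bits are 1):
  0100001000
& 0110000011
------------
  0100000000

Answer: 0100000000 (256)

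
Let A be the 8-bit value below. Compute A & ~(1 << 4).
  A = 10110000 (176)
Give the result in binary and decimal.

Mask = ~(1 << 4) = 11101111
Bit 4 of A is 1, so AND-ing with the mask clears it to 0.
  10110000
& 11101111
----------
  10100000

Answer: 10100000 (160)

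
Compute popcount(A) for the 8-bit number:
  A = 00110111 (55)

00110111
1-bits at positions (from bit 0 = LSB): 0, 1, 2, 4, 5
Count = 5

Answer: 5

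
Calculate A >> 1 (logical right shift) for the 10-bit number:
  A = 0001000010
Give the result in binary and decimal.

Logical shift right by 1: drop the bottom 1 bit(s), prepend 1 zero(s) on the left.
  0001000010  ->  keep [000100001], discard [0], prepend 0
= 0000100001

Answer: 0000100001 (33)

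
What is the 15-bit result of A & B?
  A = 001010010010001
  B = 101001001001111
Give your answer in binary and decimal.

Apply & to each column (1 only where both bits are 1):
  001010010010001
& 101001001001111
-----------------
  001000000000001

Answer: 001000000000001 (4097)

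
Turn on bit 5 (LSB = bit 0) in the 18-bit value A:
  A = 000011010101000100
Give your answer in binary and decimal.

Mask = 1 << 5 = 000000000000100000
Bit 5 of A is 0, so OR-ing with the mask flips it to 1.
  000011010101000100
| 000000000000100000
--------------------
  000011010101100100

Answer: 000011010101100100 (13668)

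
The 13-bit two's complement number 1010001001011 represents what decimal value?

MSB is 1, so the value is negative. Find the magnitude:
1. Invert bits:  0101110110100
2. Add 1:        0101110110101  = 2997
3. Apply sign:   -2997

Answer: -2997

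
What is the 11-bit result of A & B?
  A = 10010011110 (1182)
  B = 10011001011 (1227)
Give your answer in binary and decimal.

Apply & to each column (1 only where both bits are 1):
  10010011110
& 10011001011
-------------
  10010001010

Answer: 10010001010 (1162)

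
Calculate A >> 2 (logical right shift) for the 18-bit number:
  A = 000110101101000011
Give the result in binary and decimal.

Logical shift right by 2: drop the bottom 2 bit(s), prepend 2 zero(s) on the left.
  000110101101000011  ->  keep [0001101011010000], discard [11], prepend 00
= 000001101011010000

Answer: 000001101011010000 (6864)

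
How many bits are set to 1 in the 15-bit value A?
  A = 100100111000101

100100111000101
1-bits at positions (from bit 0 = LSB): 0, 2, 6, 7, 8, 11, 14
Count = 7

Answer: 7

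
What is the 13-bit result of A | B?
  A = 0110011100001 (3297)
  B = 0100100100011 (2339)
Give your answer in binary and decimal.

Apply | to each column (1 where either bit is 1):
  0110011100001
| 0100100100011
---------------
  0110111100011

Answer: 0110111100011 (3555)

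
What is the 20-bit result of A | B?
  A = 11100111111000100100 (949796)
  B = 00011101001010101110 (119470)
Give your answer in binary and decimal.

Apply | to each column (1 where either bit is 1):
  11100111111000100100
| 00011101001010101110
----------------------
  11111111111010101110

Answer: 11111111111010101110 (1048238)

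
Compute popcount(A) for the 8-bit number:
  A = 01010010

01010010
1-bits at positions (from bit 0 = LSB): 1, 4, 6
Count = 3

Answer: 3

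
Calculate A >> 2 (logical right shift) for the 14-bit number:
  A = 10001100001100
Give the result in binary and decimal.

Logical shift right by 2: drop the bottom 2 bit(s), prepend 2 zero(s) on the left.
  10001100001100  ->  keep [100011000011], discard [00], prepend 00
= 00100011000011

Answer: 00100011000011 (2243)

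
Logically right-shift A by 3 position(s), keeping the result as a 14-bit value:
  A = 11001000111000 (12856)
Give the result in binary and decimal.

Logical shift right by 3: drop the bottom 3 bit(s), prepend 3 zero(s) on the left.
  11001000111000  ->  keep [11001000111], discard [000], prepend 000
= 00011001000111

Answer: 00011001000111 (1607)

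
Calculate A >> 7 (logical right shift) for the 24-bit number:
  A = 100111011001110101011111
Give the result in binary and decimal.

Logical shift right by 7: drop the bottom 7 bit(s), prepend 7 zero(s) on the left.
  100111011001110101011111  ->  keep [10011101100111010], discard [1011111], prepend 0000000
= 000000010011101100111010

Answer: 000000010011101100111010 (80698)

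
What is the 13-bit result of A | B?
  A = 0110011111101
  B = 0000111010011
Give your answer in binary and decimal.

Apply | to each column (1 where either bit is 1):
  0110011111101
| 0000111010011
---------------
  0110111111111

Answer: 0110111111111 (3583)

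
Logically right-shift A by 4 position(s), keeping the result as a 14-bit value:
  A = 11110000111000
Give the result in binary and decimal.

Logical shift right by 4: drop the bottom 4 bit(s), prepend 4 zero(s) on the left.
  11110000111000  ->  keep [1111000011], discard [1000], prepend 0000
= 00001111000011

Answer: 00001111000011 (963)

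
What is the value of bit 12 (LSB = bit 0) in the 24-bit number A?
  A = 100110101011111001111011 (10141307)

Bit 12 is the 13th from the right.
  100110101011111001111011
             ^
That bit is 1.

Answer: 1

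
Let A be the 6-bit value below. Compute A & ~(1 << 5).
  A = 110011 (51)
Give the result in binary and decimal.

Mask = ~(1 << 5) = 011111
Bit 5 of A is 1, so AND-ing with the mask clears it to 0.
  110011
& 011111
--------
  010011

Answer: 010011 (19)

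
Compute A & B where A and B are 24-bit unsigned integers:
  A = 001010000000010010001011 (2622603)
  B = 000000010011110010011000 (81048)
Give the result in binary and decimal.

Apply & to each column (1 only where both bits are 1):
  001010000000010010001011
& 000000010011110010011000
--------------------------
  000000000000010010001000

Answer: 000000000000010010001000 (1160)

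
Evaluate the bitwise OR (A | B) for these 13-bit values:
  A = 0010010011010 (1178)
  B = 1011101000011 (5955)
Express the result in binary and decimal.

Apply | to each column (1 where either bit is 1):
  0010010011010
| 1011101000011
---------------
  1011111011011

Answer: 1011111011011 (6107)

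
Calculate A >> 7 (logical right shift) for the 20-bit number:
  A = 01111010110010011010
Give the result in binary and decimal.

Logical shift right by 7: drop the bottom 7 bit(s), prepend 7 zero(s) on the left.
  01111010110010011010  ->  keep [0111101011001], discard [0011010], prepend 0000000
= 00000000111101011001

Answer: 00000000111101011001 (3929)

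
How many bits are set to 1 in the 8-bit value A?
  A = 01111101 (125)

01111101
1-bits at positions (from bit 0 = LSB): 0, 2, 3, 4, 5, 6
Count = 6

Answer: 6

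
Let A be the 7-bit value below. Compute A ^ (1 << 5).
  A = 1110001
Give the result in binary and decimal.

Mask = 1 << 5 = 0100000
Bit 5 of A is 1; XOR with the mask flips it to 0.
  1110001
^ 0100000
---------
  1010001

Answer: 1010001 (81)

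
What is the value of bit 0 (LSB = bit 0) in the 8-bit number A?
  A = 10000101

Bit 0 is the 1st from the right.
  10000101
         ^
That bit is 1.

Answer: 1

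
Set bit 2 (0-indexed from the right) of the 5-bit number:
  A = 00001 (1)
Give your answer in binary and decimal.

Mask = 1 << 2 = 00100
Bit 2 of A is 0, so OR-ing with the mask flips it to 1.
  00001
| 00100
-------
  00101

Answer: 00101 (5)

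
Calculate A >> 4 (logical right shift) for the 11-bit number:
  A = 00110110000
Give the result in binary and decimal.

Logical shift right by 4: drop the bottom 4 bit(s), prepend 4 zero(s) on the left.
  00110110000  ->  keep [0011011], discard [0000], prepend 0000
= 00000011011

Answer: 00000011011 (27)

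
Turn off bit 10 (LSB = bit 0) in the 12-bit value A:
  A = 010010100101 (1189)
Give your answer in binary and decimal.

Mask = ~(1 << 10) = 101111111111
Bit 10 of A is 1, so AND-ing with the mask clears it to 0.
  010010100101
& 101111111111
--------------
  000010100101

Answer: 000010100101 (165)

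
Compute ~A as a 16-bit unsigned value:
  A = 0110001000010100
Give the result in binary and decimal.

Flip each bit (0->1, 1->0):
  0110001000010100
  1001110111101011

Answer: 1001110111101011 (40427)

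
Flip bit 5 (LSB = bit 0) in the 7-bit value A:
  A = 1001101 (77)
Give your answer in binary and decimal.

Mask = 1 << 5 = 0100000
Bit 5 of A is 0; XOR with the mask flips it to 1.
  1001101
^ 0100000
---------
  1101101

Answer: 1101101 (109)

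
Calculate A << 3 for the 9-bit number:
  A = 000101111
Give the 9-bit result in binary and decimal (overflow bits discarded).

Shift left by 3: drop the top 3 bit(s), append 3 zero(s) on the right.
  000101111  ->  discard [000], keep [101111], append 000
= 101111000

Answer: 101111000 (376)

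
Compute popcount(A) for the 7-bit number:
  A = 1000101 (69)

1000101
1-bits at positions (from bit 0 = LSB): 0, 2, 6
Count = 3

Answer: 3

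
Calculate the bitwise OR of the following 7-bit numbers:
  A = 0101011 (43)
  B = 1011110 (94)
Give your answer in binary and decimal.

Apply | to each column (1 where either bit is 1):
  0101011
| 1011110
---------
  1111111

Answer: 1111111 (127)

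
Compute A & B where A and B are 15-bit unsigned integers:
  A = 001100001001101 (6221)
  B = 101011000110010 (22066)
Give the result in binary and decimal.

Apply & to each column (1 only where both bits are 1):
  001100001001101
& 101011000110010
-----------------
  001000000000000

Answer: 001000000000000 (4096)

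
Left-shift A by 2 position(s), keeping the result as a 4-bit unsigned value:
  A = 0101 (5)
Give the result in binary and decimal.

Shift left by 2: drop the top 2 bit(s), append 2 zero(s) on the right.
  0101  ->  discard [01], keep [01], append 00
= 0100

Answer: 0100 (4)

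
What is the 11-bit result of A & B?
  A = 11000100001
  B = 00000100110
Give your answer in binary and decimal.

Apply & to each column (1 only where both bits are 1):
  11000100001
& 00000100110
-------------
  00000100000

Answer: 00000100000 (32)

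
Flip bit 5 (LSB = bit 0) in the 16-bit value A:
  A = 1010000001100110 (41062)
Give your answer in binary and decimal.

Mask = 1 << 5 = 0000000000100000
Bit 5 of A is 1; XOR with the mask flips it to 0.
  1010000001100110
^ 0000000000100000
------------------
  1010000001000110

Answer: 1010000001000110 (41030)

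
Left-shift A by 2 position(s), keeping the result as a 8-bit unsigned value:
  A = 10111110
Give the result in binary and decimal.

Shift left by 2: drop the top 2 bit(s), append 2 zero(s) on the right.
  10111110  ->  discard [10], keep [111110], append 00
= 11111000

Answer: 11111000 (248)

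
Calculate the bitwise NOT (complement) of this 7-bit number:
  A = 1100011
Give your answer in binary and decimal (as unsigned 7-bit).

Flip each bit (0->1, 1->0):
  1100011
  0011100

Answer: 0011100 (28)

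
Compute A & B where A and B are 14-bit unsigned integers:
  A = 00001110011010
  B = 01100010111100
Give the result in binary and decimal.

Apply & to each column (1 only where both bits are 1):
  00001110011010
& 01100010111100
----------------
  00000010011000

Answer: 00000010011000 (152)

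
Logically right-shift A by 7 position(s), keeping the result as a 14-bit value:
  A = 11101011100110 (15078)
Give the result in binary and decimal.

Logical shift right by 7: drop the bottom 7 bit(s), prepend 7 zero(s) on the left.
  11101011100110  ->  keep [1110101], discard [1100110], prepend 0000000
= 00000001110101

Answer: 00000001110101 (117)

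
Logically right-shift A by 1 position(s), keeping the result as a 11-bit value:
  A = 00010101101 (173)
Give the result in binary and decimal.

Logical shift right by 1: drop the bottom 1 bit(s), prepend 1 zero(s) on the left.
  00010101101  ->  keep [0001010110], discard [1], prepend 0
= 00001010110

Answer: 00001010110 (86)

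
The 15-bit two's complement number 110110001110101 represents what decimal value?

MSB is 1, so the value is negative. Find the magnitude:
1. Invert bits:  001001110001010
2. Add 1:        001001110001011  = 5003
3. Apply sign:   -5003

Answer: -5003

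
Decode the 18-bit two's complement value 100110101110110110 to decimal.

MSB is 1, so the value is negative. Find the magnitude:
1. Invert bits:  011001010001001001
2. Add 1:        011001010001001010  = 103498
3. Apply sign:   -103498

Answer: -103498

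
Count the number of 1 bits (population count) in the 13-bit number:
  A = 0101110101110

0101110101110
1-bits at positions (from bit 0 = LSB): 1, 2, 3, 5, 7, 8, 9, 11
Count = 8

Answer: 8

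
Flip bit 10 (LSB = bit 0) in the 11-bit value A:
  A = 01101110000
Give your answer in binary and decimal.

Mask = 1 << 10 = 10000000000
Bit 10 of A is 0; XOR with the mask flips it to 1.
  01101110000
^ 10000000000
-------------
  11101110000

Answer: 11101110000 (1904)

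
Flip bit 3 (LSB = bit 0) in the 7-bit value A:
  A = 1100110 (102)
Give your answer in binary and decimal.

Mask = 1 << 3 = 0001000
Bit 3 of A is 0; XOR with the mask flips it to 1.
  1100110
^ 0001000
---------
  1101110

Answer: 1101110 (110)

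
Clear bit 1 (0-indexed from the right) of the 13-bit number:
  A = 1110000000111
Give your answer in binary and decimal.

Mask = ~(1 << 1) = 1111111111101
Bit 1 of A is 1, so AND-ing with the mask clears it to 0.
  1110000000111
& 1111111111101
---------------
  1110000000101

Answer: 1110000000101 (7173)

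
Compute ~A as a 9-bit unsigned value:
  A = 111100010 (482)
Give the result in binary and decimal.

Flip each bit (0->1, 1->0):
  111100010
  000011101

Answer: 000011101 (29)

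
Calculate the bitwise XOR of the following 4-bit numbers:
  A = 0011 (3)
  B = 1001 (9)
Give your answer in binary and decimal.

Apply ^ to each column (1 where bits differ):
  0011
^ 1001
------
  1010

Answer: 1010 (10)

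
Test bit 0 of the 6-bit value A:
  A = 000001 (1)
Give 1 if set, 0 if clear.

Bit 0 is the 1st from the right.
  000001
       ^
That bit is 1.

Answer: 1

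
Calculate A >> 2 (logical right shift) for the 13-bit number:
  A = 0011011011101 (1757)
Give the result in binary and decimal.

Logical shift right by 2: drop the bottom 2 bit(s), prepend 2 zero(s) on the left.
  0011011011101  ->  keep [00110110111], discard [01], prepend 00
= 0000110110111

Answer: 0000110110111 (439)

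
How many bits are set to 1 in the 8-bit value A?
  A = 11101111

11101111
1-bits at positions (from bit 0 = LSB): 0, 1, 2, 3, 5, 6, 7
Count = 7

Answer: 7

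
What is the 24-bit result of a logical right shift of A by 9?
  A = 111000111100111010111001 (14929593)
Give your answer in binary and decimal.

Logical shift right by 9: drop the bottom 9 bit(s), prepend 9 zero(s) on the left.
  111000111100111010111001  ->  keep [111000111100111], discard [010111001], prepend 000000000
= 000000000111000111100111

Answer: 000000000111000111100111 (29159)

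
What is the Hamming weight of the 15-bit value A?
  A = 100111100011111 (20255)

100111100011111
1-bits at positions (from bit 0 = LSB): 0, 1, 2, 3, 4, 8, 9, 10, 11, 14
Count = 10

Answer: 10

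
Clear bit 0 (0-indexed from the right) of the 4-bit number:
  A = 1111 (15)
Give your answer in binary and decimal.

Mask = ~(1 << 0) = 1110
Bit 0 of A is 1, so AND-ing with the mask clears it to 0.
  1111
& 1110
------
  1110

Answer: 1110 (14)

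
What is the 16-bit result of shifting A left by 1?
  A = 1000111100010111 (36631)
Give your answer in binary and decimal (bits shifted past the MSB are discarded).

Shift left by 1: drop the top 1 bit(s), append 1 zero(s) on the right.
  1000111100010111  ->  discard [1], keep [000111100010111], append 0
= 0001111000101110

Answer: 0001111000101110 (7726)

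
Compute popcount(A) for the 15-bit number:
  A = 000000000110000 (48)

000000000110000
1-bits at positions (from bit 0 = LSB): 4, 5
Count = 2

Answer: 2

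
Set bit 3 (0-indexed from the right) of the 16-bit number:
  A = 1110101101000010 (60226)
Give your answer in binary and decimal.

Mask = 1 << 3 = 0000000000001000
Bit 3 of A is 0, so OR-ing with the mask flips it to 1.
  1110101101000010
| 0000000000001000
------------------
  1110101101001010

Answer: 1110101101001010 (60234)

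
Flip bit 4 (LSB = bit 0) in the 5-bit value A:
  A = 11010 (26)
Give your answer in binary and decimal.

Mask = 1 << 4 = 10000
Bit 4 of A is 1; XOR with the mask flips it to 0.
  11010
^ 10000
-------
  01010

Answer: 01010 (10)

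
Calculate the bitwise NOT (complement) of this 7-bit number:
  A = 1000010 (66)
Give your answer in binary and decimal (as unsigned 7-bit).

Flip each bit (0->1, 1->0):
  1000010
  0111101

Answer: 0111101 (61)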